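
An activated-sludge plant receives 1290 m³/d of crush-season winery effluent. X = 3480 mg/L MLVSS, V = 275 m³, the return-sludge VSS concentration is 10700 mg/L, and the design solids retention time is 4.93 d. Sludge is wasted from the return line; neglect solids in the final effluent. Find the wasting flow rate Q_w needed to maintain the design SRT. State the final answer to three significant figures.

Q_w = (V·X)/(θ_c X_r) = 275.0 × 3480 / (4.93 × 10700) = 18.14 m³/d.

Q_w ≈ 18.1 m³/d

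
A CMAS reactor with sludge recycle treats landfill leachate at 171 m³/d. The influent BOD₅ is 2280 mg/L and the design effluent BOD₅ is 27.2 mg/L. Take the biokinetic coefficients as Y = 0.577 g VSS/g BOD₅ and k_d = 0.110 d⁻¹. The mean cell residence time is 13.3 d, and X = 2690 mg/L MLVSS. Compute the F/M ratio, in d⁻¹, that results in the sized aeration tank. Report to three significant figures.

Steady-state biomass mass balance: V·X·(1 + k_d·θ_c) = Y·Q·(S₀ − S)·θ_c, so V = 0.577 × 171 × (2280 − 27.2) × 13.3 / [2690 × (1 + 0.110 × 13.3)] = 2.96×10^6 / 6625 = 446.2 m³.
F/M = applied load / biomass = Q·S₀/(V·X) = 171 × 2280 / (446.2 × 2690) = 0.3248 d⁻¹.

F/M ≈ 0.325 d⁻¹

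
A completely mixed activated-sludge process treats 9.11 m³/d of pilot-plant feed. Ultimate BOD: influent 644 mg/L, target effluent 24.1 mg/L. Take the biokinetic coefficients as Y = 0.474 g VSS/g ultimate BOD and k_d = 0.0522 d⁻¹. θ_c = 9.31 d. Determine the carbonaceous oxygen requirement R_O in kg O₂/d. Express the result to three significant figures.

R_O ≈ 3.09 kg O₂/d

The observed yield is Y_obs = Y/(1 + k_d·θ_c) = 0.474 / (1 + 0.0522 × 9.31) = 0.474 / 1.486 = 0.3190 g VSS per g ultimate BOD removed.
Mass of ultimate BOD removed per day: Q(S₀ − S) = 9.11 × 619.9 g/m³ = 5.647 kg/d.
P_X = Y_obs·Q·(S₀ − S) = 0.3190 × 5.647 = 1.801 kg VSS/d.
Carbonaceous O₂ demand = substrate oxidised − cell-mass equivalent = 5.647 − 1.42 × 1.801 = 3.089 kg O₂/d.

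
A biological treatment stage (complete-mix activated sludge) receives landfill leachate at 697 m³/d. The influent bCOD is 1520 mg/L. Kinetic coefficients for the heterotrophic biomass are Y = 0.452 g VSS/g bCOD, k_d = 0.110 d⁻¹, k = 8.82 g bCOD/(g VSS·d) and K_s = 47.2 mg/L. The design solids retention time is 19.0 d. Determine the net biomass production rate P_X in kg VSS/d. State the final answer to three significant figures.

P_X ≈ 155 kg VSS/d

Effluent substrate depends only on kinetics and SRT: S = K_s(1 + k_d θ_c) / [θ_c(Yk − k_d) − 1] = 47.2 × (1 + 0.110 × 19.0) / [19.0 × (0.452 × 8.82 − 0.110) − 1] = 145.8 / 72.66 = 2.007 mg/L.
Observed yield with endogenous decay: Y_obs = Y / (1 + k_d·θ_c) = 0.452 / (1 + 0.110 × 19.0) = 0.452 / 3.090 = 0.1463 g VSS/g bCOD.
Substrate removed = Q·(S₀ − S) = 697 m³/d × (1520 − 2.01) g/m³ = 1.06×10^6 g/d = 1058 kg/d.
P_X = Y_obs · Q(S₀ − S) = 0.1463 × 1058 = 154.8 kg VSS/d.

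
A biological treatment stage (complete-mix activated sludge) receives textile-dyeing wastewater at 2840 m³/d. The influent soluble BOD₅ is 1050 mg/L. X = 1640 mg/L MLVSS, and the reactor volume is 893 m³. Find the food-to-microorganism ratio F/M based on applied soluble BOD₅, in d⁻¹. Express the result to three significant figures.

F/M = Q·S₀ / (V·X) = 2840 × 1050 / (893.0 × 1640) = 2.036 g soluble BOD₅·(g VSS·d)⁻¹.

F/M ≈ 2.04 d⁻¹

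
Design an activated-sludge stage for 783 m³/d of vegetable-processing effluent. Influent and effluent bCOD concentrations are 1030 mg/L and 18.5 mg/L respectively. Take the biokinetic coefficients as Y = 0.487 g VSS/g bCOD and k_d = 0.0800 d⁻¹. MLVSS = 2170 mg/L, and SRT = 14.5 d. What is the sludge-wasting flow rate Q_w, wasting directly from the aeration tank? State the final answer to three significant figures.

Q_w ≈ 82.3 m³/d

Steady-state biomass mass balance: V·X·(1 + k_d·θ_c) = Y·Q·(S₀ − S)·θ_c, so V = 0.487 × 783 × (1030 − 18.5) × 14.5 / [2170 × (1 + 0.0800 × 14.5)] = 5.59×10^6 / 4687 = 1193 m³.
Wasting from the aeration tank: Q_w = V / θ_c = 1193 / 14.5 = 82.29 m³/d.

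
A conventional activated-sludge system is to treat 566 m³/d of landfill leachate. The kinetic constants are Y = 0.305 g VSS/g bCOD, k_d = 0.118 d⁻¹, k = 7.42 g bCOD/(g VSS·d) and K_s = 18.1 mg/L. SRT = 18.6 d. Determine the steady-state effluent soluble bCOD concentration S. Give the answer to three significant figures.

S ≈ 1.49 mg/L

For a completely mixed reactor with recycle the Lawrence–McCarty relation gives S = K_s·(1 + k_d·θ_c) / [θ_c·(Y·k − k_d) − 1] = 18.1 × (1 + 0.118 × 18.6) / [18.6 × (0.305 × 7.42 − 0.118) − 1] = 57.83 / 38.90 = 1.487 mg/L.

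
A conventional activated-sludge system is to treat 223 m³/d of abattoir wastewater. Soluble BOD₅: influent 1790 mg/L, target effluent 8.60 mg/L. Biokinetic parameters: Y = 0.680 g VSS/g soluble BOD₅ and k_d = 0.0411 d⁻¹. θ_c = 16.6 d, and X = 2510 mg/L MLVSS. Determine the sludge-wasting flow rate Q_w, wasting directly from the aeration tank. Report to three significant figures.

Q_w ≈ 64.0 m³/d

Rearranging the biomass balance for a CMAS with decay, V = Y·Q·ΔS·θ_c / [X·(1+k_d θ_c)] = 0.680 × 223 × (1790 − 8.60) × 16.6 / [2510 × (1 + 0.0411 × 16.6)] = 4.48×10^6 / 4222 = 1062 m³.
Wasting from the aeration tank: Q_w = V / θ_c = 1062 / 16.6 = 63.97 m³/d.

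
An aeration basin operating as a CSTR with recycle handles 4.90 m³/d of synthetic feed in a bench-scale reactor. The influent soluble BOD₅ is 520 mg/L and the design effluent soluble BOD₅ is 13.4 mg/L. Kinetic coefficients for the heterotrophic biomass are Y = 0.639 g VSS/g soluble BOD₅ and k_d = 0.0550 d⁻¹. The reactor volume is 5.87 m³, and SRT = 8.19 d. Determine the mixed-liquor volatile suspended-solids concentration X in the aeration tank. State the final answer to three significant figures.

X ≈ 1530 mg/L

From V·X·(1 + k_d·θ_c) = Y·Q·(S₀ − S)·θ_c: X = 0.639 × 4.90 × (520 − 13.4) × 8.19 / [5.87 × (1 + 0.0550 × 8.19)] = 1526 mg/L.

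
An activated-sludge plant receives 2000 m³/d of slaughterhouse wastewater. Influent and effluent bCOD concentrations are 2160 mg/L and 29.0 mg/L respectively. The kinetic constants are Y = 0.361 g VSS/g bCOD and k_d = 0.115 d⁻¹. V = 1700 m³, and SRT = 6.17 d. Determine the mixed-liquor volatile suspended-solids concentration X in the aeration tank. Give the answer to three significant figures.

X ≈ 3270 mg/L

X = Y·Q·ΔS·θ_c / [V·(1 + k_d θ_c)] = 0.361 × 2000 × (2160 − 29.0) × 6.17 / [1700 × (1 + 0.115 × 6.17)] = 3266 mg/L.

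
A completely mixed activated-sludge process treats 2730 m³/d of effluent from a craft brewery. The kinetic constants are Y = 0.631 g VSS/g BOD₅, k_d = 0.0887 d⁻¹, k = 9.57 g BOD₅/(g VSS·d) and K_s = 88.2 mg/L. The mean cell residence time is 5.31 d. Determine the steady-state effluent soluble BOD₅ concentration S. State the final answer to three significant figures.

From the Monod/SRT balance for a CMAS, S = K_s·(1+k_d θ_c)/[θ_c·(Y k − k_d) − 1] = 88.2 × (1 + 0.0887 × 5.31) / [5.31 × (0.631 × 9.57 − 0.0887) − 1] = 129.7 / 30.59 = 4.241 mg/L.

S ≈ 4.24 mg/L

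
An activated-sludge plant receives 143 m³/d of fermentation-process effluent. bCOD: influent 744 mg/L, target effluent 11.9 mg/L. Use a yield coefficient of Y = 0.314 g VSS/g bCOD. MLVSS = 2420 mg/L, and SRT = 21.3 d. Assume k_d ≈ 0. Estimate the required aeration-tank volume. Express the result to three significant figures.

With k_d = 0 the design equation reduces to V = Y Q (S₀−S) θ_c / X = 0.314 × 143 × (744 − 11.9) × 21.3 / 2420 = 289.3 m³.

V ≈ 289 m³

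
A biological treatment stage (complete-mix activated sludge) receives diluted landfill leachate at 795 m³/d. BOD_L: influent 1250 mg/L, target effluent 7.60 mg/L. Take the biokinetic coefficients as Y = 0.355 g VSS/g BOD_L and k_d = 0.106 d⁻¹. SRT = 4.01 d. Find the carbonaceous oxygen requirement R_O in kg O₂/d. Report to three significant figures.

R_O ≈ 638 kg O₂/d

Observed yield with endogenous decay: Y_obs = Y / (1 + k_d·θ_c) = 0.355 / (1 + 0.106 × 4.01) = 0.355 / 1.425 = 0.2491 g VSS/g BOD_L.
Mass of BOD_L removed per day: Q(S₀ − S) = 795 × 1242 g/m³ = 987.7 kg/d.
P_X = Y_obs·Q·(S₀ − S) = 0.2491 × 987.7 = 246.1 kg VSS/d.
R_O = Q·(S₀ − S) − 1.42·P_X = 987.7 − 1.42 × 246.1 = 638.3 kg O₂/d.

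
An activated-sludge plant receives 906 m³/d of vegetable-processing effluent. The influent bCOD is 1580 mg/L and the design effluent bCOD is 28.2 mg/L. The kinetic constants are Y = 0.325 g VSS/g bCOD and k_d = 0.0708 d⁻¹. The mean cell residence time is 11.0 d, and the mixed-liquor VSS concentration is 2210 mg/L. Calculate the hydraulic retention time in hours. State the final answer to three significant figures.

τ ≈ 33.9 h

Rearranging the biomass balance for a CMAS with decay, V = Y·Q·ΔS·θ_c / [X·(1+k_d θ_c)] = 0.325 × 906 × (1580 − 28.2) × 11.0 / [2210 × (1 + 0.0708 × 11.0)] = 5.03×10^6 / 3931 = 1279 m³.
Hydraulic retention time τ = V/Q = 1279 / 906 = 1.411 d = 33.87 h.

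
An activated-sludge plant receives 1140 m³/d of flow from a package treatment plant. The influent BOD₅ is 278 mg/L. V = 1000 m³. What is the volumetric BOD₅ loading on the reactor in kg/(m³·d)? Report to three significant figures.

L_v ≈ 0.317 kg BOD₅/(m³·d)

Volumetric loading L_v = Q·S₀ / V = 1140 × 278 g/m³ / 1000 m³ = 316.9 g/(m³·d) = 0.3169 kg BOD₅/(m³·d).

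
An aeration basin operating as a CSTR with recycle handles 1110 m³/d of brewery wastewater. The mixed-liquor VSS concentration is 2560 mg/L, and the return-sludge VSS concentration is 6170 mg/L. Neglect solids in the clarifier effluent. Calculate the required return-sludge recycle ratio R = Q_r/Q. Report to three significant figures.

Solids balance on the clarifier gives (1+R)X = R·X_r, so R = X/(X_r − X) = 2560 / (6170 − 2560) = 0.7091.

R ≈ 0.709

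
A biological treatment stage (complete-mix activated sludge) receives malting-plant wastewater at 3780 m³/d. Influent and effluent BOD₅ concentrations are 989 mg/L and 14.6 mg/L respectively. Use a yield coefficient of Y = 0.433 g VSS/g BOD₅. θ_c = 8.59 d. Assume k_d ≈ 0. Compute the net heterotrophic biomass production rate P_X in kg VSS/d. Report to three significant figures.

P_X ≈ 1590 kg VSS/d

No decay correction is needed, so Y_obs = Y = 0.433.
ΔS = 989 − 14.6 = 974.4 mg/L, so the substrate removal rate is 3780 × 974.4/1000 = 3683 kg BOD₅/d.
So the net sludge growth is P_X = 0.4330 × 3683 = 1595 kg VSS/d.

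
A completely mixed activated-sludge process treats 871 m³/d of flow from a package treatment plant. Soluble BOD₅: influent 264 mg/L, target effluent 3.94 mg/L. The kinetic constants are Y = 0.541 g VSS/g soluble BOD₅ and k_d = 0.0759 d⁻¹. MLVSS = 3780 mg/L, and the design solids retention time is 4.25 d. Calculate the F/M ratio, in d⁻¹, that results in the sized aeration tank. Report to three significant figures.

F/M ≈ 0.584 d⁻¹

From the SRT design equation V = Y Q (S₀−S) θ_c / [X (1 + k_d θ_c)] = 0.541 × 871 × (264 − 3.94) × 4.25 / [3780 × (1 + 0.0759 × 4.25)] = 5.21×10^5 / 4999 = 104.2 m³.
F/M = Q·S₀ / (V·X) = 871 × 264 / (104.2 × 3780) = 0.5839 g soluble BOD₅·(g VSS·d)⁻¹.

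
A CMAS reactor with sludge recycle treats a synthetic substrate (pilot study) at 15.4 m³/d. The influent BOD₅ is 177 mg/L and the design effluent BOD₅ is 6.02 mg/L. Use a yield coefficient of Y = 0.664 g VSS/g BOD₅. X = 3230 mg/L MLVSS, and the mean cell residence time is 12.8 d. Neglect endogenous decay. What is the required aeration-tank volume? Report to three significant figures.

With k_d = 0 the design equation reduces to V = Y Q (S₀−S) θ_c / X = 0.664 × 15.4 × (177 − 6.02) × 12.8 / 3230 = 6.929 m³.

V ≈ 6.93 m³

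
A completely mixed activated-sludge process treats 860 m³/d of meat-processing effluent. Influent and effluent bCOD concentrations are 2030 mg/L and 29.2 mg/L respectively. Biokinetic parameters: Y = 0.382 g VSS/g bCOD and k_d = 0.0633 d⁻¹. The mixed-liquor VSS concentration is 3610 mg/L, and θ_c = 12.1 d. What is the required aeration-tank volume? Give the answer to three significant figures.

V ≈ 1250 m³

Rearranging the biomass balance for a CMAS with decay, V = Y·Q·ΔS·θ_c / [X·(1+k_d θ_c)] = 0.382 × 860 × (2030 − 29.2) × 12.1 / [3610 × (1 + 0.0633 × 12.1)] = 7.95×10^6 / 6375 = 1248 m³.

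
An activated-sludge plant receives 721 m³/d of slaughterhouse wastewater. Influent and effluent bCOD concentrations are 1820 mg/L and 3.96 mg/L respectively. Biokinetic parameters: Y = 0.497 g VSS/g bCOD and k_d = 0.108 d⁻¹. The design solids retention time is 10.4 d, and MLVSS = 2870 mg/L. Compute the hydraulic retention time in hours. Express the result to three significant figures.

τ ≈ 37.0 h

Rearranging the biomass balance for a CMAS with decay, V = Y·Q·ΔS·θ_c / [X·(1+k_d θ_c)] = 0.497 × 721 × (1820 − 3.96) × 10.4 / [2870 × (1 + 0.108 × 10.4)] = 6.77×10^6 / 6094 = 1111 m³.
Hydraulic retention time τ = V/Q = 1111 / 721 = 1.540 d = 36.97 h.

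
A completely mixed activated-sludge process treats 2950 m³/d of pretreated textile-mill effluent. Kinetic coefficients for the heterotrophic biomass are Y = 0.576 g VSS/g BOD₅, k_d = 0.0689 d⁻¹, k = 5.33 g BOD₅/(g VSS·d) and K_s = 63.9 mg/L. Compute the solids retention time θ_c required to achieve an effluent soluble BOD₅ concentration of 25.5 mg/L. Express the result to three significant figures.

At the target effluent, Y k S/(K_s+S) = 0.576×5.33×25.5/89.40 = 0.8757 d⁻¹.
Then 1/θ_c = μ − k_d = 0.8757 − 0.0689 = 0.8068 d⁻¹, giving θ_c = 1.239 d.

θ_c ≈ 1.24 d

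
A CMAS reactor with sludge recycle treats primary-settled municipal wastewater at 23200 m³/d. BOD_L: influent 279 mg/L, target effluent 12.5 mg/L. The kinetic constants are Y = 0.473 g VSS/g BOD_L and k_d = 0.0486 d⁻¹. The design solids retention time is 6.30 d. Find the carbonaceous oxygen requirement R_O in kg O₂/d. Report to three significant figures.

R_O ≈ 3000 kg O₂/d

The observed yield is Y_obs = Y/(1 + k_d·θ_c) = 0.473 / (1 + 0.0486 × 6.30) = 0.473 / 1.306 = 0.3621 g VSS per g BOD_L removed.
Q·(S₀ − S) = 23200 × (279 − 12.5) × 10⁻³ = 6183 kg/d removed.
Biomass synthesised: P_X = Y_obs × 6183 = 2239 kg VSS/d.
R_O = Q·(S₀ − S) − 1.42·P_X = 6183 − 1.42 × 2239 = 3003 kg O₂/d.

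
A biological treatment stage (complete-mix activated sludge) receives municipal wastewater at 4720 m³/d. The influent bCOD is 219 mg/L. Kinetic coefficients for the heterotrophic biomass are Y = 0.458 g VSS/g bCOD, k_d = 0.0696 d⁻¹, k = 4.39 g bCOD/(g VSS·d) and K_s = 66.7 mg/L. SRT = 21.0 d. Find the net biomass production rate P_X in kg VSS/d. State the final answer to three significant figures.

Effluent substrate depends only on kinetics and SRT: S = K_s(1 + k_d θ_c) / [θ_c(Yk − k_d) − 1] = 66.7 × (1 + 0.0696 × 21.0) / [21.0 × (0.458 × 4.39 − 0.0696) − 1] = 164.2 / 39.76 = 4.129 mg/L.
Correct the yield for decay: Y_obs = Y/(1 + k_d θ_c) = 0.458 / (1 + 0.0696 × 21.0) = 0.458 / 2.462 = 0.1861.
Substrate removed = Q·(S₀ − S) = 4720 m³/d × (219 − 4.13) g/m³ = 1.01×10^6 g/d = 1014 kg/d.
P_X = Y_obs · Q(S₀ − S) = 0.1861 × 1014 = 188.7 kg VSS/d.

P_X ≈ 189 kg VSS/d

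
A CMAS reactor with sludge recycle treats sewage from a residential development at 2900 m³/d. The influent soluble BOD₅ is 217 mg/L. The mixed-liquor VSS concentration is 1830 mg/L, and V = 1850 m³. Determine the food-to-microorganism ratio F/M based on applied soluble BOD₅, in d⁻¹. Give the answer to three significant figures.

F/M = Q·S₀ / (V·X) = 2900 × 217 / (1850 × 1830) = 0.1859 g soluble BOD₅·(g VSS·d)⁻¹.

F/M ≈ 0.186 d⁻¹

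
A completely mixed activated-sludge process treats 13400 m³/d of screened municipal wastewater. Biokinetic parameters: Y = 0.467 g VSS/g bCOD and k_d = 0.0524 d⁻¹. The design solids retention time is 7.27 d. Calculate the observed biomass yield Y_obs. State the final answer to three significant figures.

Y_obs ≈ 0.338 g VSS/g bCOD

The observed yield is Y_obs = Y/(1 + k_d·θ_c) = 0.467 / (1 + 0.0524 × 7.27) = 0.467 / 1.381 = 0.3382 g VSS per g bCOD removed.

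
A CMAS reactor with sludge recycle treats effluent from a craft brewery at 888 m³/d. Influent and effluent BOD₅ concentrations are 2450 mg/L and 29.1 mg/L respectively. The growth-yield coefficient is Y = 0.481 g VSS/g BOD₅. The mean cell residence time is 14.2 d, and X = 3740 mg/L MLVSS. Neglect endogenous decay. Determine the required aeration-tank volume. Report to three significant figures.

V·X = Y·Q·ΔS·θ_c gives V = 0.481 × 888 × (2450 − 29.1) × 14.2 / 3740 = 3926 m³.

V ≈ 3930 m³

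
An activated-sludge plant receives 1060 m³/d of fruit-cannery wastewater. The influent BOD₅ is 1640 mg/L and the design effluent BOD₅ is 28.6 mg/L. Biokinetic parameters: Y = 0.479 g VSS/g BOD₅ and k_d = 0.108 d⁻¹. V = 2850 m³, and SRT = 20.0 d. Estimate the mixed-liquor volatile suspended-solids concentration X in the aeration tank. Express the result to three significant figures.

From V·X·(1 + k_d·θ_c) = Y·Q·(S₀ − S)·θ_c: X = 0.479 × 1060 × (1640 − 28.6) × 20.0 / [2850 × (1 + 0.108 × 20.0)] = 1817 mg/L.

X ≈ 1820 mg/L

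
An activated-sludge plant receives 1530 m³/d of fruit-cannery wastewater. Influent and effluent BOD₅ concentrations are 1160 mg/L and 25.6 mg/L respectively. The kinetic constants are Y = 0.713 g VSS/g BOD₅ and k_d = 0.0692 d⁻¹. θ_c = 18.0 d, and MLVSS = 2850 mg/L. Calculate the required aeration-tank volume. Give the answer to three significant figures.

Rearranging the biomass balance for a CMAS with decay, V = Y·Q·ΔS·θ_c / [X·(1+k_d θ_c)] = 0.713 × 1530 × (1160 − 25.6) × 18.0 / [2850 × (1 + 0.0692 × 18.0)] = 2.23×10^7 / 6400 = 3481 m³.

V ≈ 3480 m³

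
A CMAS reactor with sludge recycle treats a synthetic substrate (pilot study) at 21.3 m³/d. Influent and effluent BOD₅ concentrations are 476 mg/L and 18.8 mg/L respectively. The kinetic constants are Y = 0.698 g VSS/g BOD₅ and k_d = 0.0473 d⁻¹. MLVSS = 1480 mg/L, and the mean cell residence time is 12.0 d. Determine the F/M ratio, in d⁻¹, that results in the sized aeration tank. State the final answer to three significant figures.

F/M ≈ 0.195 d⁻¹

Steady-state biomass mass balance: V·X·(1 + k_d·θ_c) = Y·Q·(S₀ − S)·θ_c, so V = 0.698 × 21.3 × (476 − 18.8) × 12.0 / [1480 × (1 + 0.0473 × 12.0)] = 8.16×10^4 / 2320 = 35.16 m³.
Food-to-microorganism ratio F/M = Q S₀ / (V X) = 21.3 × 476 / (35.16 × 1480) = 0.1948 d⁻¹.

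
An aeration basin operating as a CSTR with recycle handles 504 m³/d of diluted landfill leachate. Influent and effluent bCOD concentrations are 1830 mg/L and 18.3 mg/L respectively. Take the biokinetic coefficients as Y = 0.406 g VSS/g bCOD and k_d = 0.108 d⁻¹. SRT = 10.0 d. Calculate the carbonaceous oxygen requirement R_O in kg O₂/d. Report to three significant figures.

The observed yield is Y_obs = Y/(1 + k_d·θ_c) = 0.406 / (1 + 0.108 × 10.0) = 0.406 / 2.080 = 0.1952 g VSS per g bCOD removed.
ΔS = 1830 − 18.3 = 1812 mg/L, so the substrate removal rate is 504 × 1812/1000 = 913.1 kg bCOD/d.
Net sludge production P_X = 0.1952 × 913.1 = 178.2 kg VSS/d.
R_O = Q·ΔS − 1.42 P_X = 913.1 − 253.1 = 660.0 kg O₂/d.

R_O ≈ 660 kg O₂/d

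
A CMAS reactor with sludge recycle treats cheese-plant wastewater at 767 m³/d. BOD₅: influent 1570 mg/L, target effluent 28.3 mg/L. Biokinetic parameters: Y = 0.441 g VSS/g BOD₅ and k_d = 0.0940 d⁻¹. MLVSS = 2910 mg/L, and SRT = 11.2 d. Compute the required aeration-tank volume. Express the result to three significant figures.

V ≈ 978 m³

Steady-state biomass mass balance: V·X·(1 + k_d·θ_c) = Y·Q·(S₀ − S)·θ_c, so V = 0.441 × 767 × (1570 − 28.3) × 11.2 / [2910 × (1 + 0.0940 × 11.2)] = 5.84×10^6 / 5974 = 977.7 m³.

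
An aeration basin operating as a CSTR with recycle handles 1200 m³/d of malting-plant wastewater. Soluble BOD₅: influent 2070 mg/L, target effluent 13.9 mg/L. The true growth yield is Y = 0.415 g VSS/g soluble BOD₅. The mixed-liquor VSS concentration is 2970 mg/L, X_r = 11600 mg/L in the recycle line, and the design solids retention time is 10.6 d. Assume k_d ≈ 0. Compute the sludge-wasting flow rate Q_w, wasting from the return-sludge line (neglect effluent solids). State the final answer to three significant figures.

Biomass mass balance (decay neglected): V·X = Y·Q·(S₀ − S)·θ_c, so V = 0.415 × 1200 × (2070 − 13.9) × 10.6 / 2970 = 3654 m³.
Wasting from the return line (neglecting effluent solids): Q_w = V·X / (θ_c·X_r) = 3654 × 2970 / (10.6 × 11600) = 88.27 m³/d.

Q_w ≈ 88.3 m³/d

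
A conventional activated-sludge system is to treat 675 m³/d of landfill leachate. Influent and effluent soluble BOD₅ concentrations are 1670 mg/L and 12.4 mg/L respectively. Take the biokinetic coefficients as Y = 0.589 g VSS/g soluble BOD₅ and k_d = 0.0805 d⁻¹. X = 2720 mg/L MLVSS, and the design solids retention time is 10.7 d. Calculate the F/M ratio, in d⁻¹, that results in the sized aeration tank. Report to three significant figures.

From the SRT design equation V = Y Q (S₀−S) θ_c / [X (1 + k_d θ_c)] = 0.589 × 675 × (1670 − 12.4) × 10.7 / [2720 × (1 + 0.0805 × 10.7)] = 7.05×10^6 / 5063 = 1393 m³.
F/M = applied load / biomass = Q·S₀/(V·X) = 675 × 1670 / (1393 × 2720) = 0.2976 d⁻¹.

F/M ≈ 0.298 d⁻¹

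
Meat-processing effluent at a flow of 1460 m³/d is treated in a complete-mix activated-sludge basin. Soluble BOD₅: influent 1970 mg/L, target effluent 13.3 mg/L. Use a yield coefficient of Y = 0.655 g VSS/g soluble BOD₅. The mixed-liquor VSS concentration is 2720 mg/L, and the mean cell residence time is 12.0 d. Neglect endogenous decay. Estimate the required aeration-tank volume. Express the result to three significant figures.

Biomass mass balance (decay neglected): V·X = Y·Q·(S₀ − S)·θ_c, so V = 0.655 × 1460 × (1970 − 13.3) × 12.0 / 2720 = 8255 m³.

V ≈ 8260 m³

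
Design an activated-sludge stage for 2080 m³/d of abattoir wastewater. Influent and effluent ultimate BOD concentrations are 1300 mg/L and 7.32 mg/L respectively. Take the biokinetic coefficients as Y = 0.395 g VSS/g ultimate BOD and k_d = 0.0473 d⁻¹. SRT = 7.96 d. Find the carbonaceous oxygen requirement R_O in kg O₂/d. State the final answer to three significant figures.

R_O ≈ 1590 kg O₂/d

The observed yield is Y_obs = Y/(1 + k_d·θ_c) = 0.395 / (1 + 0.0473 × 7.96) = 0.395 / 1.377 = 0.2870 g VSS per g ultimate BOD removed.
ΔS = 1300 − 7.32 = 1293 mg/L, so the substrate removal rate is 2080 × 1293/1000 = 2689 kg ultimate BOD/d.
Net sludge production P_X = 0.2870 × 2689 = 771.6 kg VSS/d.
R_O = Q·(S₀ − S) − 1.42·P_X = 2689 − 1.42 × 771.6 = 1593 kg O₂/d.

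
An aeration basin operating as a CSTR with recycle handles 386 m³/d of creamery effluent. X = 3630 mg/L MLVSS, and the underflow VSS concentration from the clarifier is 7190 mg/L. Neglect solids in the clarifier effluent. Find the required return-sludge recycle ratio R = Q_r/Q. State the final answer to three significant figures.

R ≈ 1.02

Mass balance around the secondary clarifier (neglecting effluent solids): R = X / (X_r − X) = 3630 / (7190 − 3630) = 1.020.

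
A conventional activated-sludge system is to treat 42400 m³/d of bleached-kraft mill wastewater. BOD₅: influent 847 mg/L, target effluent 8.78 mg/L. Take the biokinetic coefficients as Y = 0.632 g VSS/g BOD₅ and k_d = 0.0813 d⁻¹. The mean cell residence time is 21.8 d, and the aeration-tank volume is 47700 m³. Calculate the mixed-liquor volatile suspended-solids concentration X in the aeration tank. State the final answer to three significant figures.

X ≈ 3700 mg/L

X = Y·Q·ΔS·θ_c / [V·(1 + k_d θ_c)] = 0.632 × 42400 × (847 − 8.78) × 21.8 / [47700 × (1 + 0.0813 × 21.8)] = 3703 mg/L.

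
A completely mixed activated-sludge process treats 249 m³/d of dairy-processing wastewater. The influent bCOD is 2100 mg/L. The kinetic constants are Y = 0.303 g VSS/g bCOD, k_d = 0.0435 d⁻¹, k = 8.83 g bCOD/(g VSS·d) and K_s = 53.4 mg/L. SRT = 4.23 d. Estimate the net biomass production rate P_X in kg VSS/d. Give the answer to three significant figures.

For a completely mixed reactor with recycle the Lawrence–McCarty relation gives S = K_s·(1 + k_d·θ_c) / [θ_c·(Y·k − k_d) − 1] = 53.4 × (1 + 0.0435 × 4.23) / [4.23 × (0.303 × 8.83 − 0.0435) − 1] = 63.23 / 10.13 = 6.239 mg/L.
Correct the yield for decay: Y_obs = Y/(1 + k_d θ_c) = 0.303 / (1 + 0.0435 × 4.23) = 0.303 / 1.184 = 0.2559.
Substrate removed = Q·(S₀ − S) = 249 m³/d × (2100 − 6.24) g/m³ = 5.21×10^5 g/d = 521.3 kg/d.
So the net sludge growth is P_X = 0.2559 × 521.3 = 133.4 kg VSS/d.

P_X ≈ 133 kg VSS/d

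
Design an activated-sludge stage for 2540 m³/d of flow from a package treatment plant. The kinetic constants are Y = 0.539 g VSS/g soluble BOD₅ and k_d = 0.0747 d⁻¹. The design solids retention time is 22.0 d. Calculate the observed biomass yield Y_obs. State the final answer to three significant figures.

Y_obs ≈ 0.204 g VSS/g soluble BOD₅

The observed yield is Y_obs = Y/(1 + k_d·θ_c) = 0.539 / (1 + 0.0747 × 22.0) = 0.539 / 2.643 = 0.2039 g VSS per g soluble BOD₅ removed.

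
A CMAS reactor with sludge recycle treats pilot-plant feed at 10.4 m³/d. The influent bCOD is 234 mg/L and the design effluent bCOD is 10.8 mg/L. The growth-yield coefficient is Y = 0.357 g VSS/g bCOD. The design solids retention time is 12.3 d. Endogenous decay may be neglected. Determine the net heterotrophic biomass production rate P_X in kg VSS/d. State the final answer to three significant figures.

P_X ≈ 0.829 kg VSS/d

Since k_d ≈ 0, Y_obs = Y = 0.357 g VSS/g bCOD.
ΔS = 234 − 10.8 = 223.2 mg/L, so the substrate removal rate is 10.4 × 223.2/1000 = 2.321 kg bCOD/d.
P_X = Y_obs · Q(S₀ − S) = 0.3570 × 2.321 = 0.8287 kg VSS/d.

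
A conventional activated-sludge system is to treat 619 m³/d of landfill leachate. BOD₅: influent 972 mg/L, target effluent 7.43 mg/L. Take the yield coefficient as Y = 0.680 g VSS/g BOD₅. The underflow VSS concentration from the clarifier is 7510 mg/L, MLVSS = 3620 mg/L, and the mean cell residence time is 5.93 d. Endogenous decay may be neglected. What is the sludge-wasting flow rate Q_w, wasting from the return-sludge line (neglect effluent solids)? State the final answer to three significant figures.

Q_w ≈ 54.1 m³/d

Biomass mass balance (decay neglected): V·X = Y·Q·(S₀ − S)·θ_c, so V = 0.680 × 619 × (972 − 7.43) × 5.93 / 3620 = 665.1 m³.
Q_w = (V·X)/(θ_c X_r) = 665.1 × 3620 / (5.93 × 7510) = 54.06 m³/d.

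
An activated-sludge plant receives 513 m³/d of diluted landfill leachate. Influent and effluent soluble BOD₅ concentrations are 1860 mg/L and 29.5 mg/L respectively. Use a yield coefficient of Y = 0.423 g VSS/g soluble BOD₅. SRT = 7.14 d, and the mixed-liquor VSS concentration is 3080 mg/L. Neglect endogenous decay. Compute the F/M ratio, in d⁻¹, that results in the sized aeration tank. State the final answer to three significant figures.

V·X = Y·Q·ΔS·θ_c gives V = 0.423 × 513 × (1860 − 29.5) × 7.14 / 3080 = 920.8 m³.
Food-to-microorganism ratio F/M = Q S₀ / (V X) = 513 × 1860 / (920.8 × 3080) = 0.3364 d⁻¹.

F/M ≈ 0.336 d⁻¹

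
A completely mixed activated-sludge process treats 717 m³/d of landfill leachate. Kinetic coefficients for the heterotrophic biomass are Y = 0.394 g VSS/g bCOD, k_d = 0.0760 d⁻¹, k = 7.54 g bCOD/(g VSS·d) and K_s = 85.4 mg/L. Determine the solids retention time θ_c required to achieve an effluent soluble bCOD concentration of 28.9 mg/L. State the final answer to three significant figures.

θ_c ≈ 1.48 d

Specific growth rate at S = 28.9 mg/L: μ = YkS/(K_s+S) = 0.394·7.54·28.9/(85.4+28.9) = 0.7511 d⁻¹.
θ_c = 1/(μ − k_d) = 1/(0.7511 − 0.0760) = 1/0.6751 = 1.481 d.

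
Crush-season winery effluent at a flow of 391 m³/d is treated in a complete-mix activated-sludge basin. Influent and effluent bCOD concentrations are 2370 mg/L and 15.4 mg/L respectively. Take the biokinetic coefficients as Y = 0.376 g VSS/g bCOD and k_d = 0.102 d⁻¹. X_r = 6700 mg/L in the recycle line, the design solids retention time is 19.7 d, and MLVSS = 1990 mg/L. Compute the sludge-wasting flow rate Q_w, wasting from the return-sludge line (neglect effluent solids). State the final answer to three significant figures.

Rearranging the biomass balance for a CMAS with decay, V = Y·Q·ΔS·θ_c / [X·(1+k_d θ_c)] = 0.376 × 391 × (2370 − 15.4) × 19.7 / [1990 × (1 + 0.102 × 19.7)] = 6.82×10^6 / 5989 = 1139 m³.
Q_w = (V·X)/(θ_c X_r) = 1139 × 1990 / (19.7 × 6700) = 17.17 m³/d.

Q_w ≈ 17.2 m³/d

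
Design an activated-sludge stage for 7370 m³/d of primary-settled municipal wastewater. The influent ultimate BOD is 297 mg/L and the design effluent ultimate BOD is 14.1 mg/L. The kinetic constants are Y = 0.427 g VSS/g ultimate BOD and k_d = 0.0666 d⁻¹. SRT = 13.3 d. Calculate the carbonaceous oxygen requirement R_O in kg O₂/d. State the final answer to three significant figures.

R_O ≈ 1410 kg O₂/d

Observed yield with endogenous decay: Y_obs = Y / (1 + k_d·θ_c) = 0.427 / (1 + 0.0666 × 13.3) = 0.427 / 1.886 = 0.2264 g VSS/g ultimate BOD.
ΔS = 297 − 14.1 = 282.9 mg/L, so the substrate removal rate is 7370 × 282.9/1000 = 2085 kg ultimate BOD/d.
Net sludge production P_X = 0.2264 × 2085 = 472.1 kg VSS/d.
R_O = Q·(S₀ − S) − 1.42·P_X = 2085 − 1.42 × 472.1 = 1415 kg O₂/d.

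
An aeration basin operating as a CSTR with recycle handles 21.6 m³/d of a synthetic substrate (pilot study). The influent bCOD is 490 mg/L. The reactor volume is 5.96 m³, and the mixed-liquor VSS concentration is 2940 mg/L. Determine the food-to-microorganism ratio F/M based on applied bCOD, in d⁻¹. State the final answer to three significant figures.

F/M ≈ 0.604 d⁻¹

Food-to-microorganism ratio F/M = Q S₀ / (V X) = 21.6 × 490 / (5.960 × 2940) = 0.6040 d⁻¹.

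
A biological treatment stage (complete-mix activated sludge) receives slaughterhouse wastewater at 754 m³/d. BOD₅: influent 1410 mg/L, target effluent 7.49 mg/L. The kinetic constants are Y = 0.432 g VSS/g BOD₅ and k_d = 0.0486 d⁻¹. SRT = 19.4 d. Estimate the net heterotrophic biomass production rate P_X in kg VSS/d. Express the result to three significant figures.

Correct the yield for decay: Y_obs = Y/(1 + k_d θ_c) = 0.432 / (1 + 0.0486 × 19.4) = 0.432 / 1.943 = 0.2224.
Mass of BOD₅ removed per day: Q(S₀ − S) = 754 × 1403 g/m³ = 1057 kg/d.
Biomass produced: P_X = Y_obs·Q·ΔS = 0.2224 × 1057 ≈ 235.1 kg VSS/d.

P_X ≈ 235 kg VSS/d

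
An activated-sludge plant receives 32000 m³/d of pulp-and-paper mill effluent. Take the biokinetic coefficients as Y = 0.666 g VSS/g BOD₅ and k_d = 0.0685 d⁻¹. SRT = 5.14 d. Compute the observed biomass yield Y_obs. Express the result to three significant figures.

Y_obs ≈ 0.493 g VSS/g BOD₅

Observed yield with endogenous decay: Y_obs = Y / (1 + k_d·θ_c) = 0.666 / (1 + 0.0685 × 5.14) = 0.666 / 1.352 = 0.4926 g VSS/g BOD₅.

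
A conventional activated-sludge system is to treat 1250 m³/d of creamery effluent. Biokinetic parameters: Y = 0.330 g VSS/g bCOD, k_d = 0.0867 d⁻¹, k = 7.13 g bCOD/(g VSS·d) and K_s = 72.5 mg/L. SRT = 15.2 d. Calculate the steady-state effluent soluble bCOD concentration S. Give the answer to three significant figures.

S ≈ 5.02 mg/L

From the Monod/SRT balance for a CMAS, S = K_s·(1+k_d θ_c)/[θ_c·(Y k − k_d) − 1] = 72.5 × (1 + 0.0867 × 15.2) / [15.2 × (0.330 × 7.13 − 0.0867) − 1] = 168.0 / 33.45 = 5.024 mg/L.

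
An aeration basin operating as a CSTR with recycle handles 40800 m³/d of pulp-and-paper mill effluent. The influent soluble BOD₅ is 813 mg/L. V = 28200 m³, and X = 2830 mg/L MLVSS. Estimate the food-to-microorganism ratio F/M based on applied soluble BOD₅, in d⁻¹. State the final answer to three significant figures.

F/M = applied load / biomass = Q·S₀/(V·X) = 40800 × 813 / (28200 × 2830) = 0.4156 d⁻¹.

F/M ≈ 0.416 d⁻¹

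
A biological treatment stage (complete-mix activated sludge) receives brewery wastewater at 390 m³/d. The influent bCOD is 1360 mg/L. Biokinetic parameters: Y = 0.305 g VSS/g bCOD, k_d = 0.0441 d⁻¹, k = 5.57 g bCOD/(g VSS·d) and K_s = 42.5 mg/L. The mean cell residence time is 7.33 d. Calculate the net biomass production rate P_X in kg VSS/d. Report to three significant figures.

P_X ≈ 122 kg VSS/d

For a completely mixed reactor with recycle the Lawrence–McCarty relation gives S = K_s·(1 + k_d·θ_c) / [θ_c·(Y·k − k_d) − 1] = 42.5 × (1 + 0.0441 × 7.33) / [7.33 × (0.305 × 5.57 − 0.0441) − 1] = 56.24 / 11.13 = 5.053 mg/L.
Y_obs = Y / (1 + k_d θ_c) = 0.305 / (1 + 0.0441 × 7.33) = 0.305 / 1.323 = 0.2305.
ΔS = 1360 − 5.05 = 1355 mg/L, so the substrate removal rate is 390 × 1355/1000 = 528.4 kg bCOD/d.
P_X = Y_obs · Q(S₀ − S) = 0.2305 × 528.4 = 121.8 kg VSS/d.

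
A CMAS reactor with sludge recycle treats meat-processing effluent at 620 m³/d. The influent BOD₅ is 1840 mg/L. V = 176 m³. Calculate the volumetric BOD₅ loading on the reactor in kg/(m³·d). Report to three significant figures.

L_v ≈ 6.48 kg BOD₅/(m³·d)

Applied BOD₅ load per unit volume = Q·S₀/V = (620 × 1840/1000)/176.0 = 6.482 kg BOD₅·m⁻³·d⁻¹.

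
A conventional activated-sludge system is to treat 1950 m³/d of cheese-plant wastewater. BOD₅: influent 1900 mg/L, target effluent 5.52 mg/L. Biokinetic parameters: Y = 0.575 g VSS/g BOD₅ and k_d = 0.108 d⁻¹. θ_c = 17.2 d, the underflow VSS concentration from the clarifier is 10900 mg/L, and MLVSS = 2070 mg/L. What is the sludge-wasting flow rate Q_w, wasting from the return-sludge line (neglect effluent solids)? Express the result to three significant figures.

Q_w ≈ 68.2 m³/d

From the SRT design equation V = Y Q (S₀−S) θ_c / [X (1 + k_d θ_c)] = 0.575 × 1950 × (1900 − 5.52) × 17.2 / [2070 × (1 + 0.108 × 17.2)] = 3.65×10^7 / 5915 = 6177 m³.
Wasting from the return line (neglecting effluent solids): Q_w = V·X / (θ_c·X_r) = 6177 × 2070 / (17.2 × 10900) = 68.20 m³/d.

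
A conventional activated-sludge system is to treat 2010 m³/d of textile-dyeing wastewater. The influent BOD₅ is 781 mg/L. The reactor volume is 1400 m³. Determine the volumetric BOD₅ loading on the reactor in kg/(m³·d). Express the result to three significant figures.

L_v ≈ 1.12 kg BOD₅/(m³·d)

Applied BOD₅ load per unit volume = Q·S₀/V = (2010 × 781/1000)/1400 = 1.121 kg BOD₅·m⁻³·d⁻¹.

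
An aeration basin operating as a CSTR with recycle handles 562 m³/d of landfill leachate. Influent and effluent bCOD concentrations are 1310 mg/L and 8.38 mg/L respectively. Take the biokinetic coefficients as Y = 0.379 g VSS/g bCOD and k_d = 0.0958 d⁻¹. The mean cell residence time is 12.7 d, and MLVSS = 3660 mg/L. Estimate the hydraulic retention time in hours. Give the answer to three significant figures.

τ ≈ 18.5 h

Rearranging the biomass balance for a CMAS with decay, V = Y·Q·ΔS·θ_c / [X·(1+k_d θ_c)] = 0.379 × 562 × (1310 − 8.38) × 12.7 / [3660 × (1 + 0.0958 × 12.7)] = 3.52×10^6 / 8113 = 434.0 m³.
Hydraulic retention time τ = V/Q = 434.0 / 562 = 0.7722 d = 18.53 h.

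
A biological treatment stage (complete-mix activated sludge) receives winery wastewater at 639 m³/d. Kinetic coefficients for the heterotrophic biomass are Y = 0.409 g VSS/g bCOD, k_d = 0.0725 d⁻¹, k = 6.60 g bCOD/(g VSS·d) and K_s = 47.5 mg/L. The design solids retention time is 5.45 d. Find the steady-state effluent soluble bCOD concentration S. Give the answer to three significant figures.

S ≈ 4.98 mg/L

From the Monod/SRT balance for a CMAS, S = K_s·(1+k_d θ_c)/[θ_c·(Y k − k_d) − 1] = 47.5 × (1 + 0.0725 × 5.45) / [5.45 × (0.409 × 6.60 − 0.0725) − 1] = 66.27 / 13.32 = 4.976 mg/L.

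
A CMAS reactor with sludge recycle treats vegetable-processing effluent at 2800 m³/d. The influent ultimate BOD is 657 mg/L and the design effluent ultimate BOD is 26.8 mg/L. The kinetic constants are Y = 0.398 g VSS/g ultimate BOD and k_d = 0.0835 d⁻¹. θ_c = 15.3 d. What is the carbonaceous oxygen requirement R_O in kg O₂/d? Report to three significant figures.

The observed yield is Y_obs = Y/(1 + k_d·θ_c) = 0.398 / (1 + 0.0835 × 15.3) = 0.398 / 2.278 = 0.1747 g VSS per g ultimate BOD removed.
Mass of ultimate BOD removed per day: Q(S₀ − S) = 2800 × 630.2 g/m³ = 1765 kg/d.
P_X = Y_obs·Q·(S₀ − S) = 0.1747 × 1765 = 308.4 kg VSS/d.
R_O = Q·(S₀ − S) − 1.42·P_X = 1765 − 1.42 × 308.4 = 1327 kg O₂/d.

R_O ≈ 1330 kg O₂/d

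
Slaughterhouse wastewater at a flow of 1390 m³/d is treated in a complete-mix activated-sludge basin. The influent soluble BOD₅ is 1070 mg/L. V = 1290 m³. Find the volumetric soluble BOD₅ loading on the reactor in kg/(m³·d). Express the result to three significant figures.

Volumetric loading L_v = Q·S₀ / V = 1390 × 1070 g/m³ / 1290 m³ = 1153 g/(m³·d) = 1.153 kg soluble BOD₅/(m³·d).

L_v ≈ 1.15 kg soluble BOD₅/(m³·d)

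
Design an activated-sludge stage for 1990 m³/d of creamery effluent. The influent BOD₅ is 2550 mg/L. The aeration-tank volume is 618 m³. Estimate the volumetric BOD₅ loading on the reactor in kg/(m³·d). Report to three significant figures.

L_v ≈ 8.21 kg BOD₅/(m³·d)

Volumetric loading L_v = Q·S₀ / V = 1990 × 2550 g/m³ / 618.0 m³ = 8211 g/(m³·d) = 8.211 kg BOD₅/(m³·d).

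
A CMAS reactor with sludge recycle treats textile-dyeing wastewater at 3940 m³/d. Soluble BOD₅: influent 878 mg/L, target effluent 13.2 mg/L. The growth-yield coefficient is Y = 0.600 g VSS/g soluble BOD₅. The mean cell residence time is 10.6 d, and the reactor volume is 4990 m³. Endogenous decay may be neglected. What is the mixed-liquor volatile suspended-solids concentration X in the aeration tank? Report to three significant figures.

X ≈ 4340 mg/L

X = Y·Q·ΔS·θ_c / V = 0.600 × 3940 × (878 − 13.2) × 10.6 / 4990 = 4343 mg/L.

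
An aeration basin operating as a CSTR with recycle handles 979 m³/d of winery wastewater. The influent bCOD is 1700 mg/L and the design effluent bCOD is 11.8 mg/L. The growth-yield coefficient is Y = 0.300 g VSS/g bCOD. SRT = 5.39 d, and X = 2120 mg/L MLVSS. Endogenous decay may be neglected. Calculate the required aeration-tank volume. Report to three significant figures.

With k_d = 0 the design equation reduces to V = Y Q (S₀−S) θ_c / X = 0.300 × 979 × (1700 − 11.8) × 5.39 / 2120 = 1261 m³.

V ≈ 1260 m³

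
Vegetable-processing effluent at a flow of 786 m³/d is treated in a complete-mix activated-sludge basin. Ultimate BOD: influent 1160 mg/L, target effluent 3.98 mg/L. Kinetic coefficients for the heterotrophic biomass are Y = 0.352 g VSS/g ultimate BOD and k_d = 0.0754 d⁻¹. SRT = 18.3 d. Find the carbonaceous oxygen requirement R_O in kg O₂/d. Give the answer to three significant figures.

The observed yield is Y_obs = Y/(1 + k_d·θ_c) = 0.352 / (1 + 0.0754 × 18.3) = 0.352 / 2.380 = 0.1479 g VSS per g ultimate BOD removed.
Mass of ultimate BOD removed per day: Q(S₀ − S) = 786 × 1156 g/m³ = 908.6 kg/d.
Net sludge production P_X = 0.1479 × 908.6 = 134.4 kg VSS/d.
R_O = Q·(S₀ − S) − 1.42·P_X = 908.6 − 1.42 × 134.4 = 717.8 kg O₂/d.

R_O ≈ 718 kg O₂/d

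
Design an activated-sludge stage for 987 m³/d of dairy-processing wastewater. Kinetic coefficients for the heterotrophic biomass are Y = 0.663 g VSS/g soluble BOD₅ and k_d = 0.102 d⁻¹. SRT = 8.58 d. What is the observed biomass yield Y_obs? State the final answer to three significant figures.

Y_obs ≈ 0.354 g VSS/g soluble BOD₅

Correct the yield for decay: Y_obs = Y/(1 + k_d θ_c) = 0.663 / (1 + 0.102 × 8.58) = 0.663 / 1.875 = 0.3536.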